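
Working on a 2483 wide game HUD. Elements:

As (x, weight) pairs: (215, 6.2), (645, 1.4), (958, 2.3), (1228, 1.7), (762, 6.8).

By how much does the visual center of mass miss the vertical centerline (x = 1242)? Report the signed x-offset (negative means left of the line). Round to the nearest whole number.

≈ -606

Weights sum to 6.2 + 1.4 + 2.3 + 1.7 + 6.8 = 18.4.
x-moment: 6.2·215 + 1.4·645 + 2.3·958 + 1.7·1228 + 6.8·762 = 11708.6; centroid 11708.6/18.4 ≈ 636.34.
Difference: 636.34 − 1242 ≈ -605.66.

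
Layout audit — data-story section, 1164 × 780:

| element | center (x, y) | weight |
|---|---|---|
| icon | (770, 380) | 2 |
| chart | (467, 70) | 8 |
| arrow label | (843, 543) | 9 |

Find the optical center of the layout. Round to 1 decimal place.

(677.0, 326.7)

Σw = 2 + 8 + 9 = 19.
x-moment: 2·770 + 8·467 + 9·843 = 12863; centroid 12863/19 ≈ 677.00.
y-moment: 2·380 + 8·70 + 9·543 = 6207; centroid 6207/19 ≈ 326.68.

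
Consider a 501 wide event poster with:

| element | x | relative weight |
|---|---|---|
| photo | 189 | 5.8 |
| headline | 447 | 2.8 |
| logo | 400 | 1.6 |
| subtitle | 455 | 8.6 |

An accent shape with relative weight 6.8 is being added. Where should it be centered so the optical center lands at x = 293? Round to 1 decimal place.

x ≈ 88.2

After adding the accent shape, total weight = 5.8 + 2.8 + 1.6 + 8.6 + 6.8 = 25.6.
x: target moment 25.6×293 = 7500.8; current 5.8·189 + 2.8·447 + 1.6·400 + 8.6·455 = 6900.8; the accent shape supplies 600.0, so x = 600.0/6.8 ≈ 88.24.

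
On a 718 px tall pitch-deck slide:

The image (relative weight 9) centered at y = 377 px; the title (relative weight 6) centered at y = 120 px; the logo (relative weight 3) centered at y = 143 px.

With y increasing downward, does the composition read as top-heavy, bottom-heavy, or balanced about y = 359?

Total weight = 9 + 6 + 3 = 18.
y-moment: 9·377 + 6·120 + 3·143 = 4542; centroid 4542/18 ≈ 252.33.
252.3 lies above (smaller y than) the midline 359, so the layout is top-heavy.

top-heavy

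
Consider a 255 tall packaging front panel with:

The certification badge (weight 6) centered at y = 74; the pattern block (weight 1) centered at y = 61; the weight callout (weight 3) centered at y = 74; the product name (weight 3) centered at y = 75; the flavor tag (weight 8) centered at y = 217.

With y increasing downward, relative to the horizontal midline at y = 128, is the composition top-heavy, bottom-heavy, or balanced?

Σw = 6 + 1 + 3 + 3 + 8 = 21.
y: (6·74 + 1·61 + 3·74 + 3·75 + 8·217) / 21 = 2688 / 21 ≈ 128.00
That equals the midline 128 — balanced.

balanced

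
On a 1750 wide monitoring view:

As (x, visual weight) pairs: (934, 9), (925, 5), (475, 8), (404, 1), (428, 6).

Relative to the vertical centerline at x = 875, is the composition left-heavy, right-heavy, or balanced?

Weights sum to 9 + 5 + 8 + 1 + 6 = 29.
x: (9·934 + 5·925 + 8·475 + 1·404 + 6·428) / 29 = 19803 / 29 ≈ 682.86
682.9 lies left of the midline 875, so the layout is left-heavy.

left-heavy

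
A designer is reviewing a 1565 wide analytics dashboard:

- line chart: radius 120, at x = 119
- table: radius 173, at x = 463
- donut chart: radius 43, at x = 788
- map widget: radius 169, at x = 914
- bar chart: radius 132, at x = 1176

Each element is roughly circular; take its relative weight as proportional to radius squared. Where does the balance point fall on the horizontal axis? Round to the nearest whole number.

x ≈ 690

Weights ∝ r²: line chart 120² = 14400, table 173² = 29929, donut chart 43² = 1849, map widget 169² = 28561, bar chart 132² = 17424; Σw = 92163.
Σw·x = 14400·119 + 29929·463 + 1849·788 + 28561·914 + 17424·1176 = 63623117, so x̄ = 63623117/92163 ≈ 690.33.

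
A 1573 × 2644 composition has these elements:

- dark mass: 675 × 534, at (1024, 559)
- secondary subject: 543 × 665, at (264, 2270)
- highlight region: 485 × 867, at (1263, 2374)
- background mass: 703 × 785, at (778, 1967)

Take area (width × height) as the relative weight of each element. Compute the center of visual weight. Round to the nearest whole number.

(841, 1833)

Taking area as weight: dark mass 675·534 = 360450, secondary subject 543·665 = 361095, highlight region 485·867 = 420495, background mass 703·785 = 551855. Sum 1693895.
x-moment: 360450·1024 + 361095·264 + 420495·1263 + 551855·778 = 1424858255; centroid 1424858255/1693895 ≈ 841.17.
y-moment: 360450·559 + 361095·2270 + 420495·2374 + 551855·1967 = 3104931115; centroid 3104931115/1693895 ≈ 1833.01.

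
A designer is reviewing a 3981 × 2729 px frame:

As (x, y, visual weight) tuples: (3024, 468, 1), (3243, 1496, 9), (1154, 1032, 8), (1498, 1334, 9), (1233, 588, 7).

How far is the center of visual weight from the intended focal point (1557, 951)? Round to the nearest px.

≈ 358 px

Σw = 1 + 9 + 8 + 9 + 7 = 34.
x: (1·3024 + 9·3243 + 8·1154 + 9·1498 + 7·1233) / 34 = 63556 / 34 ≈ 1869.29
y: (1·468 + 9·1496 + 8·1032 + 9·1334 + 7·588) / 34 = 38310 / 34 ≈ 1126.76
Offset from (1557, 951): Δx ≈ 312.29, Δy ≈ 175.76; distance = √(Δx² + Δy²) ≈ 358.36.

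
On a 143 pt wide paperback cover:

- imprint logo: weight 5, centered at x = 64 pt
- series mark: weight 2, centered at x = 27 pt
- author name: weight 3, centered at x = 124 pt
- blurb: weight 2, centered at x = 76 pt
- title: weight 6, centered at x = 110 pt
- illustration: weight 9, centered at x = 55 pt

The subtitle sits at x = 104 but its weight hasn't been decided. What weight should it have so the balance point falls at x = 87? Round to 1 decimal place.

w ≈ 17.4

Existing Σw = 27 (5 + 2 + 3 + 2 + 6 + 9); existing moment 5·64 + 2·27 + 3·124 + 2·76 + 6·110 + 9·55 = 2053.
Set Σw·x/Σw = 87: (2053 + 104w) = 87·(27 + w).
Solving: w = (87·27 − 2053) / (104 − 87) = 296 / 17 ≈ 17.41.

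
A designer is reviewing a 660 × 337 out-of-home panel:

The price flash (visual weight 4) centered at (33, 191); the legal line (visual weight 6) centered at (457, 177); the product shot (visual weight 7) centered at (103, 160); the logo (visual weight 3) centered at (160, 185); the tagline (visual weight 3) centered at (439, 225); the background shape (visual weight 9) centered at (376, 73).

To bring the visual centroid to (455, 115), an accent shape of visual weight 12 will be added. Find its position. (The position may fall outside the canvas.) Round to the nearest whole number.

With the accent shape, Σw becomes 4 + 6 + 7 + 3 + 3 + 9 + 12 = 44.
x: target moment 44×455 = 20020; current 4·33 + 6·457 + 7·103 + 3·160 + 3·439 + 9·376 = 8776; the accent shape supplies 11244, so x = 11244/12 ≈ 937.00.
y: target moment 44×115 = 5060; current 4·191 + 6·177 + 7·160 + 3·185 + 3·225 + 9·73 = 4833; the accent shape supplies 227, so y = 227/12 ≈ 18.92.

(937, 19)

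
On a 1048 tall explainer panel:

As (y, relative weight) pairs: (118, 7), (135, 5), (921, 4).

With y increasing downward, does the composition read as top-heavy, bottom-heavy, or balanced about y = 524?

Weights sum to 7 + 5 + 4 = 16.
y: (7·118 + 5·135 + 4·921) / 16 = 5185 / 16 ≈ 324.06
324.1 vs midline 524 → top-heavy.

top-heavy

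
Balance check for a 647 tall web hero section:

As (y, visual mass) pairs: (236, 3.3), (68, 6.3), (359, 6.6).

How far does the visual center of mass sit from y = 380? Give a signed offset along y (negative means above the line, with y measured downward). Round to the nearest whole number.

≈ -159

Σw = 3.3 + 6.3 + 6.6 = 16.2.
y-moment: 3.3·236 + 6.3·68 + 6.6·359 = 3576.6; centroid 3576.6/16.2 ≈ 220.78.
Difference: 220.78 − 380 ≈ -159.22.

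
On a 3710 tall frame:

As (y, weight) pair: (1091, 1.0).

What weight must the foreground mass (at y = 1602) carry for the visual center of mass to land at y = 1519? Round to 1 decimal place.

w ≈ 5.2

The single fixed element contributes weight 1.0, moment 1.0·1091 = 1091.0.
Set Σw·y/Σw = 1519: (1091.0 + 1602w) = 1519·(1.0 + w).
Rearranging, w·(1602 − 1519) = 1519·1.0 − 1091.0 = 428.0, so w ≈ 428.0/83 = 5.16.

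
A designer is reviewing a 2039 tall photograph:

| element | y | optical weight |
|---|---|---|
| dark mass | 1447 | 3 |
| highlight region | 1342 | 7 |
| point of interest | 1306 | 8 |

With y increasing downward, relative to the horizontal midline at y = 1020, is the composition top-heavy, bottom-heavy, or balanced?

Σw = 3 + 7 + 8 = 18.
y-moment: 3·1447 + 7·1342 + 8·1306 = 24183; centroid 24183/18 ≈ 1343.50.
1343.5 lies below (larger y than) the midline 1020, so the layout is bottom-heavy.

bottom-heavy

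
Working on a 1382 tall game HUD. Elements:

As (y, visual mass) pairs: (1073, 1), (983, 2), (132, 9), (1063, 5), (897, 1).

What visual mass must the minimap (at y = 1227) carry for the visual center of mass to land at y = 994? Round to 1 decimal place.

w ≈ 32.0

Existing Σw = 18 (1 + 2 + 9 + 5 + 1); existing moment 1·1073 + 2·983 + 9·132 + 5·1063 + 1·897 = 10439.
Set Σw·y/Σw = 994: (10439 + 1227w) = 994·(18 + w).
Solving: w = (994·18 − 10439) / (1227 − 994) = 7453 / 233 ≈ 31.99.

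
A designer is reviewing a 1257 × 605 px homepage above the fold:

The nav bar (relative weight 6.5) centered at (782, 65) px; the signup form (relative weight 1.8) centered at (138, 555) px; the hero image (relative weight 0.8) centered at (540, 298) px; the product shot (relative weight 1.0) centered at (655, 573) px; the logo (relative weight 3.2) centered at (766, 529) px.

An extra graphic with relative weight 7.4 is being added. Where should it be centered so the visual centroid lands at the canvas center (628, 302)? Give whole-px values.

(558, 314)

New total weight: (6.5 + 1.8 + 0.8 + 1.0 + 3.2) + 7.4 = 20.7.
Along x: (8869.6 + 7.4·x) / 20.7 = 628 (existing moment 6.5·782 + 1.8·138 + 0.8·540 + 1.0·655 + 3.2·766 = 8869.6) ⇒ x = (12999.6 − 8869.6) / 7.4 ≈ 558.11.
Along y: (3925.7 + 7.4·y) / 20.7 = 302 (existing moment 6.5·65 + 1.8·555 + 0.8·298 + 1.0·573 + 3.2·529 = 3925.7) ⇒ y = (6251.4 − 3925.7) / 7.4 ≈ 314.28.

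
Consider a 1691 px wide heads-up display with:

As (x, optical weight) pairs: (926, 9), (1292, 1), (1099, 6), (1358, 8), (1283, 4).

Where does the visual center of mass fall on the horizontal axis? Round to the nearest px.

x ≈ 1151

Total weight = 9 + 1 + 6 + 8 + 4 = 28.
x-moment: 9·926 + 1·1292 + 6·1099 + 8·1358 + 4·1283 = 32216; centroid 32216/28 ≈ 1150.57.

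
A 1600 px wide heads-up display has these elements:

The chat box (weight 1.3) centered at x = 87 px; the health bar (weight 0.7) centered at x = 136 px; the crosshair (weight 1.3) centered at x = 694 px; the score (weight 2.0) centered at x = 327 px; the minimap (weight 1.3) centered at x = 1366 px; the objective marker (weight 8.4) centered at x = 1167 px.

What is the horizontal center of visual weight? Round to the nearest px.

Σw = 1.3 + 0.7 + 1.3 + 2.0 + 1.3 + 8.4 = 15.0.
x: moment 13343.1 / weight 15.0 ≈ 889.54

x ≈ 890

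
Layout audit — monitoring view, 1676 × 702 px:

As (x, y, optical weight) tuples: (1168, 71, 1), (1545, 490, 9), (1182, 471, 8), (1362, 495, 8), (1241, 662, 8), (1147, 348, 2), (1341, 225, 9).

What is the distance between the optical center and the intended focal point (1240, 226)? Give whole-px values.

Σw = 1 + 9 + 8 + 8 + 8 + 2 + 9 = 45.
x: (1·1168 + 9·1545 + 8·1182 + 8·1362 + 8·1241 + 2·1147 + 9·1341) / 45 = 59716 / 45 ≈ 1327.02
y: (1·71 + 9·490 + 8·471 + 8·495 + 8·662 + 2·348 + 9·225) / 45 = 20226 / 45 ≈ 449.47
Offset from (1240, 226): Δx ≈ 87.02, Δy ≈ 223.47; distance = √(Δx² + Δy²) ≈ 239.81.

≈ 240 px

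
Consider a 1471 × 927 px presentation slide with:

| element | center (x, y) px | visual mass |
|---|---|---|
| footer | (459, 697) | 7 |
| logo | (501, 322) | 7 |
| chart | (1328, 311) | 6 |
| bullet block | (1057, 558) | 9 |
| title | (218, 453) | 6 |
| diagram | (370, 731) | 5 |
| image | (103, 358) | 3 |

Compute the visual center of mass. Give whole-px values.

(643, 499)

Total weight = 7 + 7 + 6 + 9 + 6 + 5 + 3 = 43.
x: (7·459 + 7·501 + 6·1328 + 9·1057 + 6·218 + 5·370 + 3·103) / 43 = 27668 / 43 ≈ 643.44
y: (7·697 + 7·322 + 6·311 + 9·558 + 6·453 + 5·731 + 3·358) / 43 = 21468 / 43 ≈ 499.26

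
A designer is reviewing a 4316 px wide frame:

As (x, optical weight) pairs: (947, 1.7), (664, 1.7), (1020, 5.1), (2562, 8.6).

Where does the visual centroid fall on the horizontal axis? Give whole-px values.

x ≈ 1753

Weights sum to 1.7 + 1.7 + 5.1 + 8.6 = 17.1.
Σw·x = 1.7·947 + 1.7·664 + 5.1·1020 + 8.6·2562 = 29973.9, so x̄ = 29973.9/17.1 ≈ 1752.86.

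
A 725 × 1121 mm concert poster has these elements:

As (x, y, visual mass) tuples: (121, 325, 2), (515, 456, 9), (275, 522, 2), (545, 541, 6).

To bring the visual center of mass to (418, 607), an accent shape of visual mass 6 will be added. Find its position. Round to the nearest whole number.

After adding the accent shape, total weight = 2 + 9 + 2 + 6 + 6 = 25.
x: need Σw·x = 25·418 = 10450. Existing = 2·121 + 9·515 + 2·275 + 6·545 = 8697. Remainder 1753 / 6 ≈ 292.17.
y: need Σw·y = 25·607 = 15175. Existing = 2·325 + 9·456 + 2·522 + 6·541 = 9044. Remainder 6131 / 6 ≈ 1021.83.

(292, 1022)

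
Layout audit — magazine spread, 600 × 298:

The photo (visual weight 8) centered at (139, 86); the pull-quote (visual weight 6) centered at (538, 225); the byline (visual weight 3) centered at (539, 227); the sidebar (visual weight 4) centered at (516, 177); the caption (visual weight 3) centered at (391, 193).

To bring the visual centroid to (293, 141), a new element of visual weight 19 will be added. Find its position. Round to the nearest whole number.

(179, 108)

With the new element, Σw becomes 8 + 6 + 3 + 4 + 3 + 19 = 43.
x: target moment 43×293 = 12599; current 8·139 + 6·538 + 3·539 + 4·516 + 3·391 = 9194; the new element supplies 3405, so x = 3405/19 ≈ 179.21.
y: target moment 43×141 = 6063; current 8·86 + 6·225 + 3·227 + 4·177 + 3·193 = 4006; the new element supplies 2057, so y = 2057/19 ≈ 108.26.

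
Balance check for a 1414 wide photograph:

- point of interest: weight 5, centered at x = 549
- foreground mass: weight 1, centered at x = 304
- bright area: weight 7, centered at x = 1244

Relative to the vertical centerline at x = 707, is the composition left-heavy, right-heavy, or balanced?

right-heavy

Total weight = 5 + 1 + 7 = 13.
Σw·x = 5·549 + 1·304 + 7·1244 = 11757, so x̄ = 11757/13 ≈ 904.38.
904.4 lies right of the midline 707, so the layout is right-heavy.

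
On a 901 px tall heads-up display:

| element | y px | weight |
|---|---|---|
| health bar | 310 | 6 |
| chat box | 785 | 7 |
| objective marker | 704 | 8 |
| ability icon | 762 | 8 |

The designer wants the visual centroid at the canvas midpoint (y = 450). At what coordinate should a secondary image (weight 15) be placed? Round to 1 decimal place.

With the secondary image, Σw becomes 6 + 7 + 8 + 8 + 15 = 44.
y: target moment 44×450 = 19800; current 6·310 + 7·785 + 8·704 + 8·762 = 19083; the secondary image supplies 717, so y = 717/15 ≈ 47.80.

y ≈ 47.8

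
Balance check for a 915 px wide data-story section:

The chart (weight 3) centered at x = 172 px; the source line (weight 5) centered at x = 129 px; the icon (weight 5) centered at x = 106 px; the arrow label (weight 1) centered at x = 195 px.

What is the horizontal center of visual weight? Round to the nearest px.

Σw = 3 + 5 + 5 + 1 = 14.
Σw·x = 3·172 + 5·129 + 5·106 + 1·195 = 1886, so x̄ = 1886/14 ≈ 134.71.

x ≈ 135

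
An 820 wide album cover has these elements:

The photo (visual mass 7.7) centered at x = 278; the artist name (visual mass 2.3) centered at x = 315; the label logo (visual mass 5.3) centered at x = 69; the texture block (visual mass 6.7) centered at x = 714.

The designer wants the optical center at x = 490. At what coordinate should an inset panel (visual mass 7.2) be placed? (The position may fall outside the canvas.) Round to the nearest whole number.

New total weight: (7.7 + 2.3 + 5.3 + 6.7) + 7.2 = 29.2.
x: need Σw·x = 29.2·490 = 14308.0. Existing = 7.7·278 + 2.3·315 + 5.3·69 + 6.7·714 = 8014.6. Remainder 6293.4 / 7.2 ≈ 874.08.

x ≈ 874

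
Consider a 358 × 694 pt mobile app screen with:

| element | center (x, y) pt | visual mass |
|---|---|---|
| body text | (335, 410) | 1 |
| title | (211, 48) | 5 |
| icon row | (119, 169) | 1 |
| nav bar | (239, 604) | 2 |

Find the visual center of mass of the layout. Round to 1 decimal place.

Σw = 1 + 5 + 1 + 2 = 9.
x: (1·335 + 5·211 + 1·119 + 2·239) / 9 = 1987 / 9 ≈ 220.78
y: (1·410 + 5·48 + 1·169 + 2·604) / 9 = 2027 / 9 ≈ 225.22

(220.8, 225.2)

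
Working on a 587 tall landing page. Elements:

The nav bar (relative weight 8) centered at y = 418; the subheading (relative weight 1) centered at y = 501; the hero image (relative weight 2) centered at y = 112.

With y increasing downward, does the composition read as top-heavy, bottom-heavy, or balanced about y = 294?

bottom-heavy

Weights sum to 8 + 1 + 2 = 11.
Σw·y = 8·418 + 1·501 + 2·112 = 4069, so ȳ = 4069/11 ≈ 369.91.
369.9 vs midline 294 → bottom-heavy.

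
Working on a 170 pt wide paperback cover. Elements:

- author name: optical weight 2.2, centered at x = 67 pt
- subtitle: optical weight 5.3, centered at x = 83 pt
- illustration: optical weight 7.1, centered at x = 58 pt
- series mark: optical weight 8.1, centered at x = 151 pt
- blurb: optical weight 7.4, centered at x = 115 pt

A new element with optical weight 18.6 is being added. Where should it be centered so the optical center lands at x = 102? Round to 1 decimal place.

New total weight: (2.2 + 5.3 + 7.1 + 8.1 + 7.4) + 18.6 = 48.7.
Along x: (3073.2 + 18.6·x) / 48.7 = 102 (existing moment 2.2·67 + 5.3·83 + 7.1·58 + 8.1·151 + 7.4·115 = 3073.2) ⇒ x = (4967.4 − 3073.2) / 18.6 ≈ 101.84.

x ≈ 101.8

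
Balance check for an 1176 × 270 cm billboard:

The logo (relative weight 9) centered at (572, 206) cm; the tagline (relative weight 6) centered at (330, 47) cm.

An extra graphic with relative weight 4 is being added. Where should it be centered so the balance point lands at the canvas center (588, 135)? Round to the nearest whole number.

(1011, 107)

With the extra graphic, Σw becomes 9 + 6 + 4 = 19.
x: target moment 19×588 = 11172; current 9·572 + 6·330 = 7128; the extra graphic supplies 4044, so x = 4044/4 ≈ 1011.00.
y: target moment 19×135 = 2565; current 9·206 + 6·47 = 2136; the extra graphic supplies 429, so y = 429/4 ≈ 107.25.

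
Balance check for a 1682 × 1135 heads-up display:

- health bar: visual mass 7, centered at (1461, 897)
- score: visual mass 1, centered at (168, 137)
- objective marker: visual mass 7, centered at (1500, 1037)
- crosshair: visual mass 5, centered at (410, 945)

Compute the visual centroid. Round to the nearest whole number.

(1147, 920)

Weights sum to 7 + 1 + 7 + 5 = 20.
x-moment: 7·1461 + 1·168 + 7·1500 + 5·410 = 22945; centroid 22945/20 ≈ 1147.25.
y-moment: 7·897 + 1·137 + 7·1037 + 5·945 = 18400; centroid 18400/20 ≈ 920.00.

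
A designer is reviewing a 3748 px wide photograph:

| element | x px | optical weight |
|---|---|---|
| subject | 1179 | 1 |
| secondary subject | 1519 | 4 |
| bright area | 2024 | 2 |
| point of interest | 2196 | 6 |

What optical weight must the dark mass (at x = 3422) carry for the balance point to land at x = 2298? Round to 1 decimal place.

Known weights sum to 1 + 4 + 2 + 6 = 13; their moment is 1·1179 + 4·1519 + 2·2024 + 6·2196 = 24479.
Set Σw·x/Σw = 2298: (24479 + 3422w) = 2298·(13 + w).
Rearranging, w·(3422 − 2298) = 2298·13 − 24479 = 5395, so w ≈ 5395/1124 = 4.80.

w ≈ 4.8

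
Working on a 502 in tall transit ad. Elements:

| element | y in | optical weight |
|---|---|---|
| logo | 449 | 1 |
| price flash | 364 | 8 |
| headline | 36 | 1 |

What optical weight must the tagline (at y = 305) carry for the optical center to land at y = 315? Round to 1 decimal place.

w ≈ 24.7

Fixed elements: Σw = 1 + 8 + 1 = 10, Σw·y = 1·449 + 8·364 + 1·36 = 3397.
Set Σw·y/Σw = 315: (3397 + 305w) = 315·(10 + w).
So w = (315·10 − 3397)/(305 − 315) = -247/-10 ≈ 24.70.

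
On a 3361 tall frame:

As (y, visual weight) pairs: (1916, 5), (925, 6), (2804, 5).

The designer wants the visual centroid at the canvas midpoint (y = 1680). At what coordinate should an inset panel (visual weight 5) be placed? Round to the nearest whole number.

With the inset panel, Σw becomes 5 + 6 + 5 + 5 = 21.
y: need Σw·y = 21·1680 = 35280. Existing = 5·1916 + 6·925 + 5·2804 = 29150. Remainder 6130 / 5 ≈ 1226.00.

y ≈ 1226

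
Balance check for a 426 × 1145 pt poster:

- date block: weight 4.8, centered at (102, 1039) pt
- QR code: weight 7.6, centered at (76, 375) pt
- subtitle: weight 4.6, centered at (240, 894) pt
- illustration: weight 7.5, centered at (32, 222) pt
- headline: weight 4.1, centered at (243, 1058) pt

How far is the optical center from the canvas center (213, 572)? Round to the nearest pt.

Weights sum to 4.8 + 7.6 + 4.6 + 7.5 + 4.1 = 28.6.
x-moment: 4.8·102 + 7.6·76 + 4.6·240 + 7.5·32 + 4.1·243 = 3407.5; centroid 3407.5/28.6 ≈ 119.14.
y-moment: 4.8·1039 + 7.6·375 + 4.6·894 + 7.5·222 + 4.1·1058 = 17952.4; centroid 17952.4/28.6 ≈ 627.71.
From (213, 572): dx = -93.86, dy = 55.71, so the distance is √(dx²+dy²) ≈ 109.14.

≈ 109 pt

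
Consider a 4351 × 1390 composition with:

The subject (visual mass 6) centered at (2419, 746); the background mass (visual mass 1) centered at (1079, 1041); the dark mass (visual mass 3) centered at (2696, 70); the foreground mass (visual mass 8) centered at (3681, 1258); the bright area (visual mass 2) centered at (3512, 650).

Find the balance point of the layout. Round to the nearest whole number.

Σw = 6 + 1 + 3 + 8 + 2 = 20.
Σw·x = 6·2419 + 1·1079 + 3·2696 + 8·3681 + 2·3512 = 60153, so x̄ = 60153/20 ≈ 3007.65.
Σw·y = 6·746 + 1·1041 + 3·70 + 8·1258 + 2·650 = 17091, so ȳ = 17091/20 ≈ 854.55.

(3008, 855)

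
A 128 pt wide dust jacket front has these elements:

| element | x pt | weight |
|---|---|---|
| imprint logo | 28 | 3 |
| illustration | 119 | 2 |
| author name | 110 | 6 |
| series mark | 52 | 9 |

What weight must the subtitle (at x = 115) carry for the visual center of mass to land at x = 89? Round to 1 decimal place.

w ≈ 12.7

Existing Σw = 20 (3 + 2 + 6 + 9); existing moment 3·28 + 2·119 + 6·110 + 9·52 = 1450.
Balance at x = 89 requires (1450 + w·115) / (20 + w) = 89.
Rearranging, w·(115 − 89) = 89·20 − 1450 = 330, so w ≈ 330/26 = 12.69.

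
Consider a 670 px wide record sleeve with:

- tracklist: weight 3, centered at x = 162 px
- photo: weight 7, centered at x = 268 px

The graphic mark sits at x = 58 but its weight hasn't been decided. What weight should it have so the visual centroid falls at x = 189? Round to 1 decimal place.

Fixed elements: Σw = 3 + 7 = 10, Σw·x = 3·162 + 7·268 = 2362.
Set Σw·x/Σw = 189: (2362 + 58w) = 189·(10 + w).
So w = (189·10 − 2362)/(58 − 189) = -472/-131 ≈ 3.60.

w ≈ 3.6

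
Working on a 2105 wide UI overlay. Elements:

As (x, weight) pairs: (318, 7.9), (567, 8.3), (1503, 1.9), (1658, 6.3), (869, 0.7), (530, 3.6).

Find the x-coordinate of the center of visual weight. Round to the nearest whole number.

x ≈ 803

Total weight = 7.9 + 8.3 + 1.9 + 6.3 + 0.7 + 3.6 = 28.7.
x: moment 23035.7 / weight 28.7 ≈ 802.64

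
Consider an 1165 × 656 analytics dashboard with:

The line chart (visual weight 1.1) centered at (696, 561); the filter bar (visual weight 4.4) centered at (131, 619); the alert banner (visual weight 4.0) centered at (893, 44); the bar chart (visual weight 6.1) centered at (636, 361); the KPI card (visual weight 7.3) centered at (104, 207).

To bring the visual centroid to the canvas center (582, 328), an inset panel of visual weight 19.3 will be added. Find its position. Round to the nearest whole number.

With the inset panel, Σw becomes 1.1 + 4.4 + 4.0 + 6.1 + 7.3 + 19.3 = 42.2.
Along x: (9552.8 + 19.3·x) / 42.2 = 582 (existing moment 1.1·696 + 4.4·131 + 4.0·893 + 6.1·636 + 7.3·104 = 9552.8) ⇒ x = (24560.4 − 9552.8) / 19.3 ≈ 777.60.
Along y: (7229.9 + 19.3·y) / 42.2 = 328 (existing moment 1.1·561 + 4.4·619 + 4.0·44 + 6.1·361 + 7.3·207 = 7229.9) ⇒ y = (13841.6 − 7229.9) / 19.3 ≈ 342.58.

(778, 343)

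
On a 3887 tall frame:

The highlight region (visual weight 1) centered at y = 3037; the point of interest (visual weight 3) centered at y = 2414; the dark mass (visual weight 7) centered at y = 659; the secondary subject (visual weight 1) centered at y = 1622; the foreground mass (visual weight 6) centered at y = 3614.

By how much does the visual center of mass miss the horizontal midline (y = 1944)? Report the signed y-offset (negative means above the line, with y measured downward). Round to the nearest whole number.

≈ 178

Weights sum to 1 + 3 + 7 + 1 + 6 = 18.
y: (1·3037 + 3·2414 + 7·659 + 1·1622 + 6·3614) / 18 = 38198 / 18 ≈ 2122.11
Offset from y = 1944: 2122.11 − 1944 ≈ 178.11.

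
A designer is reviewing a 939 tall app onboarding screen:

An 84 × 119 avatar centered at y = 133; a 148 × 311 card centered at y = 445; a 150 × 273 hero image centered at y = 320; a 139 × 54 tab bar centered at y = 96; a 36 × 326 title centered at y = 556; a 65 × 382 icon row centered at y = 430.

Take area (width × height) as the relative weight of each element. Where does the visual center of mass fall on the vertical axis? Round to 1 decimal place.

Taking area as weight: avatar 84·119 = 9996, card 148·311 = 46028, hero image 150·273 = 40950, tab bar 139·54 = 7506, title 36·326 = 11736, icon row 65·382 = 24830. Sum 141046.
y: (9996·133 + 46028·445 + 40950·320 + 7506·96 + 11736·556 + 24830·430) / 141046 = 52838620 / 141046 ≈ 374.62

y ≈ 374.6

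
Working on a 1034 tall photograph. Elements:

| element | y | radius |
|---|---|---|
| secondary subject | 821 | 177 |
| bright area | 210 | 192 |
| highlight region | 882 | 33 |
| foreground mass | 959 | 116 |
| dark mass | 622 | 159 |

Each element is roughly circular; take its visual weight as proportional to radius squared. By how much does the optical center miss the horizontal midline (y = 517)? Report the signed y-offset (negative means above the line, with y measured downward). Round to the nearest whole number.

r² weights: secondary subject 177² = 31329, bright area 192² = 36864, highlight region 33² = 1089, foreground mass 116² = 13456, dark mass 159² = 25281. Total = 108019.
Σw·y = 31329·821 + 36864·210 + 1089·882 + 13456·959 + 25281·622 = 63052133, so ȳ = 63052133/108019 ≈ 583.71.
Difference: 583.71 − 517 ≈ 66.71.

≈ 67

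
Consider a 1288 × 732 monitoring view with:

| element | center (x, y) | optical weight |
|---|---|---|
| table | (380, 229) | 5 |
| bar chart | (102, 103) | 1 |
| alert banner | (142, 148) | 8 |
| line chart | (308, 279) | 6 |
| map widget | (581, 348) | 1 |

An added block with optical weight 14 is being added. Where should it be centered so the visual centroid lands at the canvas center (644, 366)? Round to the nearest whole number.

With the added block, Σw becomes 5 + 1 + 8 + 6 + 1 + 14 = 35.
Along x: (5567 + 14·x) / 35 = 644 (existing moment 5·380 + 1·102 + 8·142 + 6·308 + 1·581 = 5567) ⇒ x = (22540 − 5567) / 14 ≈ 1212.36.
Along y: (4454 + 14·y) / 35 = 366 (existing moment 5·229 + 1·103 + 8·148 + 6·279 + 1·348 = 4454) ⇒ y = (12810 − 4454) / 14 ≈ 596.86.

(1212, 597)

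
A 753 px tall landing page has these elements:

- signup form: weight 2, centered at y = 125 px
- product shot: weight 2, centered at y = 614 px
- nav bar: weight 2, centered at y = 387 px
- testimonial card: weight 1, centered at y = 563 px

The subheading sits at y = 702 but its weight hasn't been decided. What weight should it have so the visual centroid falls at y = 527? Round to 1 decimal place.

w ≈ 5.0

Fixed elements: Σw = 2 + 2 + 2 + 1 = 7, Σw·y = 2·125 + 2·614 + 2·387 + 1·563 = 2815.
Balance at y = 527 requires (2815 + w·702) / (7 + w) = 527.
Rearranging, w·(702 − 527) = 527·7 − 2815 = 874, so w ≈ 874/175 = 4.99.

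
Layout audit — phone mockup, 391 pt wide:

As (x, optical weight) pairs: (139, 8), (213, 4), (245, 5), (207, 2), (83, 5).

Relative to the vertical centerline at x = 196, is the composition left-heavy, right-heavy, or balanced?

left-heavy

Total weight = 8 + 4 + 5 + 2 + 5 = 24.
x: (8·139 + 4·213 + 5·245 + 2·207 + 5·83) / 24 = 4018 / 24 ≈ 167.42
Since 167.4 is left of 196, the composition reads left-heavy.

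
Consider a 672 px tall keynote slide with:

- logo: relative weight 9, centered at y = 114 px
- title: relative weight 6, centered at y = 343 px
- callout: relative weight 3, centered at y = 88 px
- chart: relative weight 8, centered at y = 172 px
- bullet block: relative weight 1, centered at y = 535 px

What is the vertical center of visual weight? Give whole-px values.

y ≈ 195

Total weight = 9 + 6 + 3 + 8 + 1 = 27.
y-moment: 9·114 + 6·343 + 3·88 + 8·172 + 1·535 = 5259; centroid 5259/27 ≈ 194.78.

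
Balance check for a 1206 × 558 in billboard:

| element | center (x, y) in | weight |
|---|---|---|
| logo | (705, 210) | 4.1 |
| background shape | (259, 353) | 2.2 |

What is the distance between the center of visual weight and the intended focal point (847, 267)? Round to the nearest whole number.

≈ 298 in

Weights sum to 4.1 + 2.2 = 6.3.
Σw·x = 4.1·705 + 2.2·259 = 3460.3, so x̄ = 3460.3/6.3 ≈ 549.25.
Σw·y = 4.1·210 + 2.2·353 = 1637.6, so ȳ = 1637.6/6.3 ≈ 259.94.
From (847, 267): dx = -297.75, dy = -7.06, so the distance is √(dx²+dy²) ≈ 297.83.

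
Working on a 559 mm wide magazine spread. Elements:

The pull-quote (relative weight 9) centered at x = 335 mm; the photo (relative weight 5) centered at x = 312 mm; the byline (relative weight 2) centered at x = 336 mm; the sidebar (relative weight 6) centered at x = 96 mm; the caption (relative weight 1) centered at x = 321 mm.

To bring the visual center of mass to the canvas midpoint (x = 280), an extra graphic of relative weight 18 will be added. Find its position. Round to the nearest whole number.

x ≈ 296

New total weight: (9 + 5 + 2 + 6 + 1) + 18 = 41.
x: target moment 41×280 = 11480; current 9·335 + 5·312 + 2·336 + 6·96 + 1·321 = 6144; the extra graphic supplies 5336, so x = 5336/18 ≈ 296.44.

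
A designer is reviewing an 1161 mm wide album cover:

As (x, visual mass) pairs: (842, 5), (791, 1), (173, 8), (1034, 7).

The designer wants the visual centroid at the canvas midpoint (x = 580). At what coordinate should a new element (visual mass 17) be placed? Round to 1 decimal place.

With the new element, Σw becomes 5 + 1 + 8 + 7 + 17 = 38.
x: need Σw·x = 38·580 = 22040. Existing = 5·842 + 1·791 + 8·173 + 7·1034 = 13623. Remainder 8417 / 17 ≈ 495.12.

x ≈ 495.1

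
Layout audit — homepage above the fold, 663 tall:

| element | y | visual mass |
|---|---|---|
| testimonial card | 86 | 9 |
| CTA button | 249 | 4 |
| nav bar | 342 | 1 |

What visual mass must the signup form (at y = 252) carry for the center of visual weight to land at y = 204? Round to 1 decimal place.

w ≈ 15.5

Fixed elements: Σw = 9 + 4 + 1 = 14, Σw·y = 9·86 + 4·249 + 1·342 = 2112.
Balance at y = 204 requires (2112 + w·252) / (14 + w) = 204.
So w = (204·14 − 2112)/(252 − 204) = 744/48 ≈ 15.50.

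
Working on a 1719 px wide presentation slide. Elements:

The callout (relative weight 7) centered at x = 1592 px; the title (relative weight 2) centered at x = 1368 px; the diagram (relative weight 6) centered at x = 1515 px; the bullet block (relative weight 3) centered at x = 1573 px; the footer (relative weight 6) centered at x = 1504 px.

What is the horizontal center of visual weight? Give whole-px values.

x ≈ 1530

Total weight = 7 + 2 + 6 + 3 + 6 = 24.
Σw·x = 7·1592 + 2·1368 + 6·1515 + 3·1573 + 6·1504 = 36713, so x̄ = 36713/24 ≈ 1529.71.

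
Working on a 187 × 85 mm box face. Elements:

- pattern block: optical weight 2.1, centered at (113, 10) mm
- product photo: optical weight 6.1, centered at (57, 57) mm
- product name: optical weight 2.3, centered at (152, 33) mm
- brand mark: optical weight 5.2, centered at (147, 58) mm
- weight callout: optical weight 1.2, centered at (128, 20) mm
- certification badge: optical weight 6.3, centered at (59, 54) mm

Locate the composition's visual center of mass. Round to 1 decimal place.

(95.9, 47.9)

Weights sum to 2.1 + 6.1 + 2.3 + 5.2 + 1.2 + 6.3 = 23.2.
x: moment 2224.3 / weight 23.2 ≈ 95.87
Σw·y = 1110.4; ȳ = 1110.4/23.2 ≈ 47.86.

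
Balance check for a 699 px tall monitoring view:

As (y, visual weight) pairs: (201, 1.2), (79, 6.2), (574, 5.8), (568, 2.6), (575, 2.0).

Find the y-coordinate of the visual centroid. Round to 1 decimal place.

Total weight = 1.2 + 6.2 + 5.8 + 2.6 + 2.0 = 17.8.
y: (1.2·201 + 6.2·79 + 5.8·574 + 2.6·568 + 2.0·575) / 17.8 = 6687.0 / 17.8 ≈ 375.67

y ≈ 375.7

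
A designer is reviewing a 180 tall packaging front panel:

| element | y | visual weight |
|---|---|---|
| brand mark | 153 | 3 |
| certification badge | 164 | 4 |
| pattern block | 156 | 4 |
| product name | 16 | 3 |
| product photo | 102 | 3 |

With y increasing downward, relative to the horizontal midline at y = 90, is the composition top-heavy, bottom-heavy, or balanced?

bottom-heavy

Weights sum to 3 + 4 + 4 + 3 + 3 = 17.
Σw·y = 3·153 + 4·164 + 4·156 + 3·16 + 3·102 = 2093, so ȳ = 2093/17 ≈ 123.12.
123.1 vs midline 90 → bottom-heavy.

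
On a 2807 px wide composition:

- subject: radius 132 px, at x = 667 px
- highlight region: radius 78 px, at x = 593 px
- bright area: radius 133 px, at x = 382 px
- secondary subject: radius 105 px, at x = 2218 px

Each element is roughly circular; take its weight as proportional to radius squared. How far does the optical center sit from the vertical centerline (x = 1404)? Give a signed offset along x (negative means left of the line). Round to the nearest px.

r² weights: subject 132² = 17424, highlight region 78² = 6084, bright area 133² = 17689, secondary subject 105² = 11025. Total = 52222.
Σw·x = 17424·667 + 6084·593 + 17689·382 + 11025·2218 = 46440268, so x̄ = 46440268/52222 ≈ 889.29.
Offset from x = 1404: 889.29 − 1404 ≈ -514.71.

≈ -515 px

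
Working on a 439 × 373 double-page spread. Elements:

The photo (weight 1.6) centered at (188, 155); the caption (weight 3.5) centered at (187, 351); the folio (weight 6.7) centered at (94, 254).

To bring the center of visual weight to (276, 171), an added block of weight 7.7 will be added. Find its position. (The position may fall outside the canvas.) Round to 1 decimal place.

With the added block, Σw becomes 1.6 + 3.5 + 6.7 + 7.7 = 19.5.
x: need Σw·x = 19.5·276 = 5382.0. Existing = 1.6·188 + 3.5·187 + 6.7·94 = 1585.1. Remainder 3796.9 / 7.7 ≈ 493.10.
y: need Σw·y = 19.5·171 = 3334.5. Existing = 1.6·155 + 3.5·351 + 6.7·254 = 3178.3. Remainder 156.2 / 7.7 ≈ 20.29.

(493.1, 20.3)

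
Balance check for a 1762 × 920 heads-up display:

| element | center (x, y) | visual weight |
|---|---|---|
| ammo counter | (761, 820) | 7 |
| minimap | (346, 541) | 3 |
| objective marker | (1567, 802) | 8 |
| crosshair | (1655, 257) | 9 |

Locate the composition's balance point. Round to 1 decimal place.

(1251.7, 596.0)

Σw = 7 + 3 + 8 + 9 = 27.
x: (7·761 + 3·346 + 8·1567 + 9·1655) / 27 = 33796 / 27 ≈ 1251.70
y: (7·820 + 3·541 + 8·802 + 9·257) / 27 = 16092 / 27 ≈ 596.00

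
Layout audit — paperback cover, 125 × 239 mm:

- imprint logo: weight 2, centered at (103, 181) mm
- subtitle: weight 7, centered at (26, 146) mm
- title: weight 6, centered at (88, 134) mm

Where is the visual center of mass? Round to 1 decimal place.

(61.1, 145.9)

Σw = 2 + 7 + 6 = 15.
x-moment: 2·103 + 7·26 + 6·88 = 916; centroid 916/15 ≈ 61.07.
y-moment: 2·181 + 7·146 + 6·134 = 2188; centroid 2188/15 ≈ 145.87.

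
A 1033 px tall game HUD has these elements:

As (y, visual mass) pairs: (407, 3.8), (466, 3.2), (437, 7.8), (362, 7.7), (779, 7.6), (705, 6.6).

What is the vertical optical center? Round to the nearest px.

Total weight = 3.8 + 3.2 + 7.8 + 7.7 + 7.6 + 6.6 = 36.7.
y: (3.8·407 + 3.2·466 + 7.8·437 + 7.7·362 + 7.6·779 + 6.6·705) / 36.7 = 19807.2 / 36.7 ≈ 539.71

y ≈ 540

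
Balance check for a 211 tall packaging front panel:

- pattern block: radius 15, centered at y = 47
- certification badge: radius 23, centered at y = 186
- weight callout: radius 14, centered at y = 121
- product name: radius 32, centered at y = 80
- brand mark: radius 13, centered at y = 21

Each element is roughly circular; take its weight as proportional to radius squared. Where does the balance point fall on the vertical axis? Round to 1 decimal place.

Weights ∝ r²: pattern block 15² = 225, certification badge 23² = 529, weight callout 14² = 196, product name 32² = 1024, brand mark 13² = 169; Σw = 2143.
y: (225·47 + 529·186 + 196·121 + 1024·80 + 169·21) / 2143 = 218154 / 2143 ≈ 101.80

y ≈ 101.8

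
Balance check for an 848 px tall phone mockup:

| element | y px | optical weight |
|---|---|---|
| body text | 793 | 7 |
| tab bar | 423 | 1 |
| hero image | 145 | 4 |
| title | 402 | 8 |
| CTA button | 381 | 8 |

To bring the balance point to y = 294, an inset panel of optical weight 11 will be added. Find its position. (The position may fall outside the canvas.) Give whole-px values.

y ≈ -123

New total weight: (7 + 1 + 4 + 8 + 8) + 11 = 39.
Along y: (12818 + 11·y) / 39 = 294 (existing moment 7·793 + 1·423 + 4·145 + 8·402 + 8·381 = 12818) ⇒ y = (11466 − 12818) / 11 ≈ -122.91.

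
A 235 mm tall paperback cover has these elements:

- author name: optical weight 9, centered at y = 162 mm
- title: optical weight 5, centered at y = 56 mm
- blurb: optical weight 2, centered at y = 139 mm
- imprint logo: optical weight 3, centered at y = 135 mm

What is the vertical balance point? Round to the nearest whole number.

y ≈ 127

Σw = 9 + 5 + 2 + 3 = 19.
y: (9·162 + 5·56 + 2·139 + 3·135) / 19 = 2421 / 19 ≈ 127.42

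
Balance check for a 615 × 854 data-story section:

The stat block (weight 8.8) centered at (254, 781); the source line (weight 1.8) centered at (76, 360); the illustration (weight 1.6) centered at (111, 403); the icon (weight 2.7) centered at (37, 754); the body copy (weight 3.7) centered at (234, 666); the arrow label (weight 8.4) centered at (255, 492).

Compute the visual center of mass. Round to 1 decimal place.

(209.5, 622.2)

Weights sum to 8.8 + 1.8 + 1.6 + 2.7 + 3.7 + 8.4 = 27.0.
x: moment 5657.3 / weight 27.0 ≈ 209.53
y: moment 16798.4 / weight 27.0 ≈ 622.16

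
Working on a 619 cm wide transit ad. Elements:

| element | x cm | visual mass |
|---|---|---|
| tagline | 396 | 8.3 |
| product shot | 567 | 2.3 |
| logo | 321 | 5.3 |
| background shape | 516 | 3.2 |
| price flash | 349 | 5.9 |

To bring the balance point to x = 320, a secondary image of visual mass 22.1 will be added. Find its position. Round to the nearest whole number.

x ≈ 229

New total weight: (8.3 + 2.3 + 5.3 + 3.2 + 5.9) + 22.1 = 47.1.
x: need Σw·x = 47.1·320 = 15072.0. Existing = 8.3·396 + 2.3·567 + 5.3·321 + 3.2·516 + 5.9·349 = 10002.5. Remainder 5069.5 / 22.1 ≈ 229.39.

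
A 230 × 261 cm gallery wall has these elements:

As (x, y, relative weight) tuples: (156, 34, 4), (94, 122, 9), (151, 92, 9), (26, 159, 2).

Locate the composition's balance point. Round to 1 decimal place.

(120.0, 99.2)

Σw = 4 + 9 + 9 + 2 = 24.
Σw·x = 4·156 + 9·94 + 9·151 + 2·26 = 2881, so x̄ = 2881/24 ≈ 120.04.
Σw·y = 4·34 + 9·122 + 9·92 + 2·159 = 2380, so ȳ = 2380/24 ≈ 99.17.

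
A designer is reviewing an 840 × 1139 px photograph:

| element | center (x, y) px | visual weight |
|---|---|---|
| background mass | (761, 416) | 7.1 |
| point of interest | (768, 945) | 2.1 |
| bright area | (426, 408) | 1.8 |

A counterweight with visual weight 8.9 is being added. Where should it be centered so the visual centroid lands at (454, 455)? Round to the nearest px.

(141, 380)

With the counterweight, Σw becomes 7.1 + 2.1 + 1.8 + 8.9 = 19.9.
x: need Σw·x = 19.9·454 = 9034.6. Existing = 7.1·761 + 2.1·768 + 1.8·426 = 7782.7. Remainder 1251.9 / 8.9 ≈ 140.66.
y: need Σw·y = 19.9·455 = 9054.5. Existing = 7.1·416 + 2.1·945 + 1.8·408 = 5672.5. Remainder 3382.0 / 8.9 ≈ 380.00.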